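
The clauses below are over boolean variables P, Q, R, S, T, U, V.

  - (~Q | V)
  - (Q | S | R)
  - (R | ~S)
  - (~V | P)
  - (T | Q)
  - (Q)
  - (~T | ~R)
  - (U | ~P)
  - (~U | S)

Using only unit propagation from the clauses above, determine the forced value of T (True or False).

False

(Q) is a unit clause: Q = True.
From (~Q | V) and Q = True: V = True.
(P | ~V) with V = True leaves only P, so P = True.
In (U | ~P), ~P is now false; U must hold, so U = True.
(S | ~U) with U = True leaves only S, so S = True.
(~S | R): since S = True, the clause reduces to (R). R = True.
(~T | ~R) with R = True leaves only ~T, so T = False.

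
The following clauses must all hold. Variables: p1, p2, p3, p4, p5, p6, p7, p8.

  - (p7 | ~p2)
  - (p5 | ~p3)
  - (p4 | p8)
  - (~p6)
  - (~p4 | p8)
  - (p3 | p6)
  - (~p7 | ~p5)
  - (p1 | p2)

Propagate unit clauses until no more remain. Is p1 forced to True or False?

True

(~p6) is a unit clause: p6 = False.
(p6 | p3) with p6 = False leaves only p3, so p3 = True.
From (p5 | ~p3) and p3 = True: p5 = True.
(~p5 | ~p7) with p5 = True leaves only ~p7, so p7 = False.
(~p2 | p7) with p7 = False leaves only ~p2, so p2 = False.
(p1 | p2): since p2 = False, the clause reduces to (p1). p1 = True.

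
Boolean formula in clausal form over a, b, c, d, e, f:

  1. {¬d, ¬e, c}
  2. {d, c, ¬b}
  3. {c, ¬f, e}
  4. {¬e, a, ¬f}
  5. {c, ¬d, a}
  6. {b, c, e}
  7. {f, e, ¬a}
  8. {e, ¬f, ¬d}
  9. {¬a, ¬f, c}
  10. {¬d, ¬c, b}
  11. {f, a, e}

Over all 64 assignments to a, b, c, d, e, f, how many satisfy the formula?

15

Split on c, then e.
  c=1, e=1: 9 of the 16 assignments to (a,b,d,f) work.
  c=1, e=0: remaining (a,b,d,f) ∈ {(0,0,0,1); (0,1,0,1); (1,0,0,1); (1,1,0,1)} — 4.
  c=0, e=1: remaining (a,b,d,f) ∈ {(0,0,0,0); (1,0,0,0)} — 2.
  c=0, e=0: a clause becomes empty — 0.
Total: 9 + 4 + 2 + 0 = 15.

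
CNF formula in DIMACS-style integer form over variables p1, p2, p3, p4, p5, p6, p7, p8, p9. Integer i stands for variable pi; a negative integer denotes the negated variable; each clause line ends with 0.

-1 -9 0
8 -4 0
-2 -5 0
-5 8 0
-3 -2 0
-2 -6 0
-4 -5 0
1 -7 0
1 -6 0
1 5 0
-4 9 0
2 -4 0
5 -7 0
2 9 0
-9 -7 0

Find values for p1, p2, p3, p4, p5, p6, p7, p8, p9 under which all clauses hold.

Pure literal: p3 appears only negated; assign p3 = False.
Pure literal: p4 appears only negated; assign p4 = False.
Branch on p1: take p1 = True.
  then p9 is forced to False.
  then p2 is forced to True.
  then p5 is forced to False.
  then p6 is forced to False.
  then p7 is forced to False.
p8 is now unconstrained; take p8 = True.
Check each clause:
  1. (!p1 || !p9) — !p9 is true.
  2. (p8 || !p4) — p8 is true.
  3. (!p5 || !p2) — !p5 is true.
  4. (!p5 || p8) — p8 is true.
  5. (!p3 || !p2) — !p3 is true.
  6. (!p6 || !p2) — !p6 is true.
  7. (!p4 || !p5) — !p5 is true.
  8. (!p7 || p1) — p1 is true.
  9. (p1 || !p6) — p1 is true.
  10. (p1 || p5) — p1 is true.
  11. (p9 || !p4) — !p4 is true.
  12. (!p4 || p2) — p2 is true.
  13. (p5 || !p7) — !p7 is true.
  14. (p9 || p2) — p2 is true.
  15. (!p7 || !p9) — !p7 is true.

p1=True, p2=True, p3=False, p4=False, p5=False, p6=False, p7=False, p8=True, p9=False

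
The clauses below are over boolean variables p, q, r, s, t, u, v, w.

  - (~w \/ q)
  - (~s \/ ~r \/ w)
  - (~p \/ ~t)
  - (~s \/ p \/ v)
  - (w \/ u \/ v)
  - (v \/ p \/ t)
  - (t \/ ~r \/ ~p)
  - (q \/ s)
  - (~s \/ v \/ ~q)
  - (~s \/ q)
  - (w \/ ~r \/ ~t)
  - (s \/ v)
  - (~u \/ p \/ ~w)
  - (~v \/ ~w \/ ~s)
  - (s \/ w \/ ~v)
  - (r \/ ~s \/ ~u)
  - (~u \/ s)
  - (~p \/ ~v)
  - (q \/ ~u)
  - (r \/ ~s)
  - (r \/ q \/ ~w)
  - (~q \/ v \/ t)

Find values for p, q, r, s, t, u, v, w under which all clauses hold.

p=0, q=1, r=1, s=0, t=1, u=0, v=1, w=1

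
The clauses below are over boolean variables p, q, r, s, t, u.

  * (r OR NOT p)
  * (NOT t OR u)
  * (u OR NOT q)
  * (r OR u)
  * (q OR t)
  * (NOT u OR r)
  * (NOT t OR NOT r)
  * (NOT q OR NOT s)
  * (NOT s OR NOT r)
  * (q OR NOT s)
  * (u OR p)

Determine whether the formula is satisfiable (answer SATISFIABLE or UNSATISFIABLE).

SATISFIABLE

s occurs only negated in the remaining clauses — set s = False.
Branch on p: take p = False.
  then u is forced to True.
  then r is forced to True.
  then t is forced to False.
  then q is forced to True.
So p = F, q = T, r = T, s = F, t = F, u = T is a satisfying assignment.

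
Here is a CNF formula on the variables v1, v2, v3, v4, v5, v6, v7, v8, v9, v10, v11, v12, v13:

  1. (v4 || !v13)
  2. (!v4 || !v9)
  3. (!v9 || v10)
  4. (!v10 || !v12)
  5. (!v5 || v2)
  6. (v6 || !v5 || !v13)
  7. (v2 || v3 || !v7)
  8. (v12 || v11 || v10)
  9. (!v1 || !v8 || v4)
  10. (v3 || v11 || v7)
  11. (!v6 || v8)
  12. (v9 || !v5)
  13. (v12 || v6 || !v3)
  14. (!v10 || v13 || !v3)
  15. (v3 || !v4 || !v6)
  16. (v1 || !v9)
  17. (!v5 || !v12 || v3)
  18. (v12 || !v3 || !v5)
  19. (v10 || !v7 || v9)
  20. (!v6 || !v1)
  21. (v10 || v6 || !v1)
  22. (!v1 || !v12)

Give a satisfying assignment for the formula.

Pure literal: v2 appears only positively; assign v2 = True.
v5 occurs only negated in the remaining clauses — set v5 = False.
Branch on v1: take v1 = False.
  then v9 is forced to False.
For the remaining variables, v3 = False, v4 = False, v6 = True, v7 = False, v8 = True, v10 = False, v11 = True, v12 = True, v13 = False works.

v1=0, v2=1, v3=0, v4=0, v5=0, v6=1, v7=0, v8=1, v9=0, v10=0, v11=1, v12=1, v13=0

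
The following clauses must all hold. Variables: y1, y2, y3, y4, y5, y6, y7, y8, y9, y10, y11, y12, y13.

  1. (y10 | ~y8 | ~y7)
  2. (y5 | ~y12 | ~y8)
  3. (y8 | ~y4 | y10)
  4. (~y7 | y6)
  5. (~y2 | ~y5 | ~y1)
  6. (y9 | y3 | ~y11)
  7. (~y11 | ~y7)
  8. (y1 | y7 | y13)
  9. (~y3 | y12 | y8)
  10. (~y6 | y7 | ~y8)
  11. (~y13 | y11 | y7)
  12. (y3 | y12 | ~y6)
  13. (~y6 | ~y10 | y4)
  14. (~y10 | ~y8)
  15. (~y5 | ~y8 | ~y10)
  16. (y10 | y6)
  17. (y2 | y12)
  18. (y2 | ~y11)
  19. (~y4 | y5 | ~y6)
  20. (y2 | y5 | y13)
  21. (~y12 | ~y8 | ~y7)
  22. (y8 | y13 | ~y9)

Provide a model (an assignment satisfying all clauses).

Branch on y1: take y1 = False.
Branch on y2: take y2 = True.
The remaining clauses are satisfied by y3 = True, y4 = True, y5 = False, y6 = False, y7 = False, y8 = False, y9 = False, y10 = True, y11 = True, y12 = True, y13 = True.
Every clause has at least one true literal under this assignment.

y1=False, y2=True, y3=True, y4=True, y5=False, y6=False, y7=False, y8=False, y9=False, y10=True, y11=True, y12=True, y13=True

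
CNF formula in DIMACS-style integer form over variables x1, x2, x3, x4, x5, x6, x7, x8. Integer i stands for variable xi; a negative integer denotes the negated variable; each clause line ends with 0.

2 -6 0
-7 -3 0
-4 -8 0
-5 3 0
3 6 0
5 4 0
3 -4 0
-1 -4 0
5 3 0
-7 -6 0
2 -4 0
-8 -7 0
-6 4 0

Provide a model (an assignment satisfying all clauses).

x1=F, x2=T, x3=T, x4=T, x5=F, x6=T, x7=F, x8=F

Check each clause:
  1. (~x6 \/ x2) — x2 is true.
  2. (~x3 \/ ~x7) — ~x7 is true.
  3. (~x4 \/ ~x8) — ~x8 is true.
  4. (~x5 \/ x3) — x3 is true.
  5. (x3 \/ x6) — x3 is true.
  6. (x5 \/ x4) — x4 is true.
  7. (x3 \/ ~x4) — x3 is true.
  8. (~x1 \/ ~x4) — ~x1 is true.
  9. (x5 \/ x3) — x3 is true.
  10. (~x6 \/ ~x7) — ~x7 is true.
  11. (x2 \/ ~x4) — x2 is true.
  12. (~x8 \/ ~x7) — ~x8 is true.
  13. (~x6 \/ x4) — x4 is true.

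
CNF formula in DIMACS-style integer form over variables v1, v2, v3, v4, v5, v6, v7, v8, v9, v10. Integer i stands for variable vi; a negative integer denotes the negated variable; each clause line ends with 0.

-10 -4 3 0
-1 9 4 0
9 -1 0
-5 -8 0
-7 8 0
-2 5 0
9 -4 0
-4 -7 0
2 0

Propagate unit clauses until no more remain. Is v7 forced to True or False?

False

Unit clause (v2) sets v2 = True.
(!v2 || v5): since v2 = True, the clause reduces to (v5). v5 = True.
(!v8 || !v5) with v5 = True leaves only !v8, so v8 = False.
In (!v7 || v8), v8 is now false; !v7 must hold, so v7 = False.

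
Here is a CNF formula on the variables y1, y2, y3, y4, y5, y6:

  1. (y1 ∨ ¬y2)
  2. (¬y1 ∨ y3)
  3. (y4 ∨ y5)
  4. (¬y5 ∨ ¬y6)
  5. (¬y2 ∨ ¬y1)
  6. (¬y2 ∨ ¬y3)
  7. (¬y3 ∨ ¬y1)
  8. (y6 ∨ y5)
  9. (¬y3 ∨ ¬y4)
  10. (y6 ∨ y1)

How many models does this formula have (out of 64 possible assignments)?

1

The models are:
  y1=F y2=F y3=F y4=T y5=F y6=T
Count: 1.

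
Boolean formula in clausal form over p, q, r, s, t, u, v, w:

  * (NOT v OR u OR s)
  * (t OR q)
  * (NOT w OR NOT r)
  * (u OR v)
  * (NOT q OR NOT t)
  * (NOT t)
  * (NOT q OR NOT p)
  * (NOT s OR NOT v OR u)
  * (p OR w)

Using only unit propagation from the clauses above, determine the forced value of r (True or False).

(NOT t) is a unit clause: t = False.
In (q OR t), t is now false; q must hold, so q = True.
(NOT q OR NOT p) with q = True leaves only NOT p, so p = False.
In (w OR p), p is now false; w must hold, so w = True.
From (NOT r OR NOT w) and w = True: r = False.

False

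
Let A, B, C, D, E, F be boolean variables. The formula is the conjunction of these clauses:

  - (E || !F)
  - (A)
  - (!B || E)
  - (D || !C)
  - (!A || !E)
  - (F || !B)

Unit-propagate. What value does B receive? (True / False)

False

(A) stands alone — A = True.
In (!E || !A), !A is now false; !E must hold, so E = False.
(E || !F) with E = False leaves only !F, so F = False.
In (E || !B), E is now false; !B must hold, so B = False.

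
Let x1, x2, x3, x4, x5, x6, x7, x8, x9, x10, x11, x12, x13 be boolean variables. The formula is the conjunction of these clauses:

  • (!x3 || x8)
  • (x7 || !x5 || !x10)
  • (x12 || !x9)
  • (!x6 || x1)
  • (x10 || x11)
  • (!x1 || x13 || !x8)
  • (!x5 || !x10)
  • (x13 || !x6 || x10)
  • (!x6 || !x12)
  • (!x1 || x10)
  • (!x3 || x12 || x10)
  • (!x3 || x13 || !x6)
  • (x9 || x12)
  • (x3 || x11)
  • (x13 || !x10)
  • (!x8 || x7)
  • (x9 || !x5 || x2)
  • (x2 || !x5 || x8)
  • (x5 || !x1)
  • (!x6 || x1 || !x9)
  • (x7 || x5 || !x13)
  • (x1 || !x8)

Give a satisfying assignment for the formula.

x1=False  x2=False  x3=False  x4=True  x5=False  x6=False  x7=True  x8=False  x9=False  x10=True  x11=True  x12=True  x13=True

Check each clause:
  1. (x8 || !x3) — !x3 is true.
  2. (!x10 || x7 || !x5) — !x5 is true.
  3. (x12 || !x9) — x12 is true.
  4. (x1 || !x6) — !x6 is true.
  5. (x11 || x10) — x10 is true.
  6. (!x8 || !x1 || x13) — !x8 is true.
  7. (!x5 || !x10) — !x5 is true.
  8. (!x6 || x10 || x13) — !x6 is true.
  9. (!x12 || !x6) — !x6 is true.
  10. (!x1 || x10) — x10 is true.
  11. (x10 || !x3 || x12) — x10 is true.
  12. (!x3 || !x6 || x13) — !x3 is true.
  13. (x9 || x12) — x12 is true.
  14. (x11 || x3) — x11 is true.
  15. (x13 || !x10) — x13 is true.
  16. (!x8 || x7) — !x8 is true.
  17. (x2 || x9 || !x5) — !x5 is true.
  18. (x8 || !x5 || x2) — !x5 is true.
  19. (!x1 || x5) — !x1 is true.
  20. (!x6 || !x9 || x1) — !x6 is true.
  21. (x5 || x7 || !x13) — x7 is true.
  22. (x1 || !x8) — !x8 is true.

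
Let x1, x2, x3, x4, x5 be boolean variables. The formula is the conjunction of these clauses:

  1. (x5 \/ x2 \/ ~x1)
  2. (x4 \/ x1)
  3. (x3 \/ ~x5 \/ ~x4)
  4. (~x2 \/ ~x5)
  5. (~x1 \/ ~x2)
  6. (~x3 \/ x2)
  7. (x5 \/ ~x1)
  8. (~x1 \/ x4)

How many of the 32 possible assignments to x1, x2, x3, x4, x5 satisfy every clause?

The models are:
  x1=F x2=F x3=F x4=T x5=F
  x1=F x2=T x3=F x4=T x5=F
  x1=F x2=T x3=T x4=T x5=F
Count: 3.

3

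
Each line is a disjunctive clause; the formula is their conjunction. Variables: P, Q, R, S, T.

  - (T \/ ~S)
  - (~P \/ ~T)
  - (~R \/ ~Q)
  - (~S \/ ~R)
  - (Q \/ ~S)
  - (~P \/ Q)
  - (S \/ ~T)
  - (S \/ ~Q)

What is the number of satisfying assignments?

Satisfying assignments:
  P=F Q=F R=F S=F T=F
  P=F Q=F R=T S=F T=F
  P=F Q=T R=F S=T T=T
Count: 3.

3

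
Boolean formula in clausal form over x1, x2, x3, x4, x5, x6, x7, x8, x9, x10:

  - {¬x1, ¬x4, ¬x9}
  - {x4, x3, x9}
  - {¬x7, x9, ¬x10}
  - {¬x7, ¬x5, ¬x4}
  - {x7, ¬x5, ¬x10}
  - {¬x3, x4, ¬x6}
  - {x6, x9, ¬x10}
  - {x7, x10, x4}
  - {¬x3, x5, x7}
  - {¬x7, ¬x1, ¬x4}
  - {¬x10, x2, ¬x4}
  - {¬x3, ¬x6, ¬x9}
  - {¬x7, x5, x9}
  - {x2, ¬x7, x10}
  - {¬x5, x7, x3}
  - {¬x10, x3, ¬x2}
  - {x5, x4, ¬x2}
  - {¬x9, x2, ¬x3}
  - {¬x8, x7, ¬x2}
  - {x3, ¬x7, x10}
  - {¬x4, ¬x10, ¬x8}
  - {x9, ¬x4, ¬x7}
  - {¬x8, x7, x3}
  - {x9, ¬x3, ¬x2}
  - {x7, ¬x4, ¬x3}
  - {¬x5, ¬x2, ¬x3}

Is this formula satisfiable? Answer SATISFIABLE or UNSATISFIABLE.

x1 occurs only negated in the remaining clauses — set x1 = False.
x8 occurs only negated in the remaining clauses — set x8 = False.
Try x2 = False.
Branch on x3: take x3 = False.
Try x4 = True.
  then x10 is forced to False.
  then x7 is forced to False.
  then x5 is forced to False.
x6, x9 are now unconstrained; take x6 = False, x9 = True.
So x1=F, x2=F, x3=F, x4=T, x5=F, x6=F, x7=F, x8=F, x9=T, x10=F is a satisfying assignment.

SATISFIABLE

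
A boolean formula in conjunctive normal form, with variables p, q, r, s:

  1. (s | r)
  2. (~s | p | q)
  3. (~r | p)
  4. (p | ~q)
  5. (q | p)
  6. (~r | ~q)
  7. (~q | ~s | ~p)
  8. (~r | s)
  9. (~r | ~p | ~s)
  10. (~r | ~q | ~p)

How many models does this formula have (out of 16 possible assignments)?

1

The models are:
  p=1 q=0 r=0 s=1
That's 1 in total.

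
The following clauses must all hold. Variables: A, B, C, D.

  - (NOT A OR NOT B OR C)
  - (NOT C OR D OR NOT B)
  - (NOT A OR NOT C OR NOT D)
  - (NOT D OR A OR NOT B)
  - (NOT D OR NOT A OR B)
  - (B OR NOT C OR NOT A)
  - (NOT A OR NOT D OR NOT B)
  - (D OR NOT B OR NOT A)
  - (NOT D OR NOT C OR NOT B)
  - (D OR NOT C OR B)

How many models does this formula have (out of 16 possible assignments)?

The models are:
  A=F B=F C=F D=F
  A=F B=F C=F D=T
  A=F B=F C=T D=T
  A=F B=T C=F D=F
  A=T B=F C=F D=F
Count: 5.

5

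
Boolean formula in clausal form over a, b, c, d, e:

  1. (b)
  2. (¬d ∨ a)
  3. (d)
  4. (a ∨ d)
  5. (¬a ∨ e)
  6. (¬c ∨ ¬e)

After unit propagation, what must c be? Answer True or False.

False

Unit clause (b) sets b = True.
Unit clause (d) sets d = True.
(¬d ∨ a): since d = True, the clause reduces to (a). a = True.
In (¬a ∨ e), ¬a is now false; e must hold, so e = True.
In (¬e ∨ ¬c), ¬e is now false; ¬c must hold, so c = False.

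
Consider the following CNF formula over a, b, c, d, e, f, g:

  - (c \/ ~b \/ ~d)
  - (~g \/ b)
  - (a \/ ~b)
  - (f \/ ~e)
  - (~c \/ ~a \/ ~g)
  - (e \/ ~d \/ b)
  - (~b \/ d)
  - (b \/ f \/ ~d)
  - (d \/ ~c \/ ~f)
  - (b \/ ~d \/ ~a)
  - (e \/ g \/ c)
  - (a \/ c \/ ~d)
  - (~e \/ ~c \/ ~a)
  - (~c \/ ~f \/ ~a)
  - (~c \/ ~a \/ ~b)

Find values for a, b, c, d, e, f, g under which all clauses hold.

a=False, b=False, c=False, d=False, e=True, f=True, g=False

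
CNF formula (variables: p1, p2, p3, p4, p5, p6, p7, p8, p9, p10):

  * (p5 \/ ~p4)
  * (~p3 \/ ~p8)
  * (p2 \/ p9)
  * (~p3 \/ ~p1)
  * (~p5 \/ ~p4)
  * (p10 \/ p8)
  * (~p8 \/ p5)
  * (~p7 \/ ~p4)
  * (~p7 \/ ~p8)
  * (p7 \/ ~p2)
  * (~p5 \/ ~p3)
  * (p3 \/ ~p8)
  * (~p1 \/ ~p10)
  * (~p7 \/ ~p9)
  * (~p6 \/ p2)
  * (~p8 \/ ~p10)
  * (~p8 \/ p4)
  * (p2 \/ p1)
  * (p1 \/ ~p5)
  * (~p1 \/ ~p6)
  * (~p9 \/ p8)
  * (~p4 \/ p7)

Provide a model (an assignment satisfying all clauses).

p1 = F, p2 = T, p3 = T, p4 = F, p5 = F, p6 = F, p7 = T, p8 = F, p9 = F, p10 = T

Check each clause:
  1. (p5 \/ ~p4) — ~p4 is true.
  2. (~p8 \/ ~p3) — ~p8 is true.
  3. (p2 \/ p9) — p2 is true.
  4. (~p3 \/ ~p1) — ~p1 is true.
  5. (~p5 \/ ~p4) — ~p5 is true.
  6. (p10 \/ p8) — p10 is true.
  7. (p5 \/ ~p8) — ~p8 is true.
  8. (~p7 \/ ~p4) — ~p4 is true.
  9. (~p7 \/ ~p8) — ~p8 is true.
  10. (~p2 \/ p7) — p7 is true.
  11. (~p5 \/ ~p3) — ~p5 is true.
  12. (~p8 \/ p3) — ~p8 is true.
  13. (~p10 \/ ~p1) — ~p1 is true.
  14. (~p7 \/ ~p9) — ~p9 is true.
  15. (p2 \/ ~p6) — ~p6 is true.
  16. (~p8 \/ ~p10) — ~p8 is true.
  17. (p4 \/ ~p8) — ~p8 is true.
  18. (p1 \/ p2) — p2 is true.
  19. (~p5 \/ p1) — ~p5 is true.
  20. (~p6 \/ ~p1) — ~p6 is true.
  21. (p8 \/ ~p9) — ~p9 is true.
  22. (p7 \/ ~p4) — ~p4 is true.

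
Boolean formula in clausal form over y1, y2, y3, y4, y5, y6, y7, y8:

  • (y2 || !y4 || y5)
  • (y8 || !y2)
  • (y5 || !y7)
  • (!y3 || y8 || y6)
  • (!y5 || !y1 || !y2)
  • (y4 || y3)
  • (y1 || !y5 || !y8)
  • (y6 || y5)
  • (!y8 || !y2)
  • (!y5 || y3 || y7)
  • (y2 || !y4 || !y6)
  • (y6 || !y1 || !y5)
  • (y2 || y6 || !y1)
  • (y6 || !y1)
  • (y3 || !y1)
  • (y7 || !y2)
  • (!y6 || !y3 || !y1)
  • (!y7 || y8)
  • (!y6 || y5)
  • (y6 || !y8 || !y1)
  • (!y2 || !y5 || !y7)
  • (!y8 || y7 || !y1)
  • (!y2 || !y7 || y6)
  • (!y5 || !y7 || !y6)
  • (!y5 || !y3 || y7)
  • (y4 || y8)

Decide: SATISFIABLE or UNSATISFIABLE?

UNSATISFIABLE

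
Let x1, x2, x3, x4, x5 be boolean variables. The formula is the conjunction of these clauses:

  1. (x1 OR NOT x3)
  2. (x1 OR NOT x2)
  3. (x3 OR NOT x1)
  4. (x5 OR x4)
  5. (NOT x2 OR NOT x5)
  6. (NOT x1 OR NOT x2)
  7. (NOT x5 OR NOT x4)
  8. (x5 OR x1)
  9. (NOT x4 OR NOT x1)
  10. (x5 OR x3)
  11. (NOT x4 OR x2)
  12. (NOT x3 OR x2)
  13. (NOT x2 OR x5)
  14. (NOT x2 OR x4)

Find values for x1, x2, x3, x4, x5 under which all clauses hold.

x1=False, x2=False, x3=False, x4=False, x5=True

Check each clause:
  1. (x1 OR NOT x3) — NOT x3 is true.
  2. (x1 OR NOT x2) — NOT x2 is true.
  3. (NOT x1 OR x3) — NOT x1 is true.
  4. (x4 OR x5) — x5 is true.
  5. (NOT x5 OR NOT x2) — NOT x2 is true.
  6. (NOT x1 OR NOT x2) — NOT x1 is true.
  7. (NOT x5 OR NOT x4) — NOT x4 is true.
  8. (x1 OR x5) — x5 is true.
  9. (NOT x4 OR NOT x1) — NOT x4 is true.
  10. (x5 OR x3) — x5 is true.
  11. (x2 OR NOT x4) — NOT x4 is true.
  12. (NOT x3 OR x2) — NOT x3 is true.
  13. (x5 OR NOT x2) — x5 is true.
  14. (NOT x2 OR x4) — NOT x2 is true.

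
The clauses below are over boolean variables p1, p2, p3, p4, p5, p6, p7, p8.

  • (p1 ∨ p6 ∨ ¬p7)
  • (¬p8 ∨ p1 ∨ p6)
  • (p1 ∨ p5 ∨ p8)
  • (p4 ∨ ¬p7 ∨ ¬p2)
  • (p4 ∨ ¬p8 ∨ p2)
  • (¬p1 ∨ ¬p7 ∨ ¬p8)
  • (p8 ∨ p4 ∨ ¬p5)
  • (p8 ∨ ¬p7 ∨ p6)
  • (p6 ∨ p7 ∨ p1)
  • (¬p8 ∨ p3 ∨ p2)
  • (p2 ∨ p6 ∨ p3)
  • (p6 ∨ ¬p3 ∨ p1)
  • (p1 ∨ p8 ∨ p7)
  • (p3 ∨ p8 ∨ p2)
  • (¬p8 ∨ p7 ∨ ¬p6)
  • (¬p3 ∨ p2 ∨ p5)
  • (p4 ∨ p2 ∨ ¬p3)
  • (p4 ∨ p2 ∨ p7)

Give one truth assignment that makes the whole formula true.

p1=T, p2=T, p3=T, p4=F, p5=F, p6=F, p7=F, p8=T

Branch on p1: take p1 = True.
Try p2 = True.
Branch on p4: take p4 = False.
  then p7 is forced to False.
For the remaining variables, p3 = True, p5 = False, p6 = False, p8 = True works.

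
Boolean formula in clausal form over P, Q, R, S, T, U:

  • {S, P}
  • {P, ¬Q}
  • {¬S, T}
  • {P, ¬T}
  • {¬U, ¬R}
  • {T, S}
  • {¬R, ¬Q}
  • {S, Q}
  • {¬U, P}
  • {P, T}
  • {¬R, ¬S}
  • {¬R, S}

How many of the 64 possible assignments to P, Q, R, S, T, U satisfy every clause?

6

Satisfying assignments:
  P=T Q=F R=F S=T T=T U=F
  P=T Q=F R=F S=T T=T U=T
  P=T Q=T R=F S=F T=T U=F
  P=T Q=T R=F S=F T=T U=T
  P=T Q=T R=F S=T T=T U=F
  P=T Q=T R=F S=T T=T U=T
That's 6 in total.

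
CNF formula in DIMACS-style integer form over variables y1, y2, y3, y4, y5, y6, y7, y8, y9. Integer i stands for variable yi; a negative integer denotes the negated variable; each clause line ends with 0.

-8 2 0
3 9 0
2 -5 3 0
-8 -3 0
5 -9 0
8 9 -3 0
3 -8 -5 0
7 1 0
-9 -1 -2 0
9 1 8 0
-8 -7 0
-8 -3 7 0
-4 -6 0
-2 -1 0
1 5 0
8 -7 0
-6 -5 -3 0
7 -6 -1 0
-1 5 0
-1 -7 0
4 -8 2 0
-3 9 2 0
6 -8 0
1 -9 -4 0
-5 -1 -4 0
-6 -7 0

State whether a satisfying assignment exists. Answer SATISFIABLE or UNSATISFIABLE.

SATISFIABLE

Try y1 = True.
  then y2 is forced to False.
  then y8 is forced to False.
  then y7 is forced to False.
  then y6 is forced to False.
  then y5 is forced to True.
  then y3 is forced to True.
  then y9 is forced to True.
  then y4 is forced to False.
Every clause has at least one true literal under this assignment.
So y1=T  y2=F  y3=T  y4=F  y5=T  y6=F  y7=F  y8=F  y9=T is a satisfying assignment.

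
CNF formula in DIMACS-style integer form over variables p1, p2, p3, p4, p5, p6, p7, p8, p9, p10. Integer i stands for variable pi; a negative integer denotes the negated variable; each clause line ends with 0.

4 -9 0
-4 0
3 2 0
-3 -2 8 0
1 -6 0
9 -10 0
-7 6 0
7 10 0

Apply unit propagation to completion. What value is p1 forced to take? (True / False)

(~p4) is a unit clause: p4 = False.
(p4 | ~p9): since p4 = False, the clause reduces to (~p9). p9 = False.
From (~p10 | p9) and p9 = False: p10 = False.
(p7 | p10): since p10 = False, the clause reduces to (p7). p7 = True.
(~p7 | p6) with p7 = True leaves only p6, so p6 = True.
From (~p6 | p1) and p6 = True: p1 = True.

True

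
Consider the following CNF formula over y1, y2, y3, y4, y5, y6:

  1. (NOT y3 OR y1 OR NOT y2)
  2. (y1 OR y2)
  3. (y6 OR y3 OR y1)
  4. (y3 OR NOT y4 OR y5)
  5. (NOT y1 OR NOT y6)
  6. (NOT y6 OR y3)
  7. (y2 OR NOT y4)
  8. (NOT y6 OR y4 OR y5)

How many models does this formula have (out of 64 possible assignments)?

11

Case analysis on y1 and y3:
  y1=1, y3=1: y5 free; 3 ways for (y2,y4,y6) × 2^1 = 6.
  y1=1, y3=0: 5 of the 16 assignments to (y2,y4,y5,y6) work.
  y1=0, y3=1: a clause becomes empty — 0.
  y1=0, y3=0: a clause becomes empty — 0.
Total: 6 + 5 + 0 + 0 = 11.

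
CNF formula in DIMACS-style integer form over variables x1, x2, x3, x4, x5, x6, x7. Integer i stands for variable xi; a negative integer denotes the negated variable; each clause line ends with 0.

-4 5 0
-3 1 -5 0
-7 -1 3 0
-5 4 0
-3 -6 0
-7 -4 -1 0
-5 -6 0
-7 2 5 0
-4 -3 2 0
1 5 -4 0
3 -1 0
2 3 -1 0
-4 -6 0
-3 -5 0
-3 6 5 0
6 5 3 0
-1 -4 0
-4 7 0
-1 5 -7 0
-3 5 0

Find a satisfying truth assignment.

x1=F, x2=T, x3=F, x4=F, x5=F, x6=T, x7=T

Pure literal: x2 appears only positively; assign x2 = True.
Set x1 = False and propagate.
Try x3 = False.
The remaining clauses are satisfied by x4 = False, x5 = False, x6 = True, x7 = True.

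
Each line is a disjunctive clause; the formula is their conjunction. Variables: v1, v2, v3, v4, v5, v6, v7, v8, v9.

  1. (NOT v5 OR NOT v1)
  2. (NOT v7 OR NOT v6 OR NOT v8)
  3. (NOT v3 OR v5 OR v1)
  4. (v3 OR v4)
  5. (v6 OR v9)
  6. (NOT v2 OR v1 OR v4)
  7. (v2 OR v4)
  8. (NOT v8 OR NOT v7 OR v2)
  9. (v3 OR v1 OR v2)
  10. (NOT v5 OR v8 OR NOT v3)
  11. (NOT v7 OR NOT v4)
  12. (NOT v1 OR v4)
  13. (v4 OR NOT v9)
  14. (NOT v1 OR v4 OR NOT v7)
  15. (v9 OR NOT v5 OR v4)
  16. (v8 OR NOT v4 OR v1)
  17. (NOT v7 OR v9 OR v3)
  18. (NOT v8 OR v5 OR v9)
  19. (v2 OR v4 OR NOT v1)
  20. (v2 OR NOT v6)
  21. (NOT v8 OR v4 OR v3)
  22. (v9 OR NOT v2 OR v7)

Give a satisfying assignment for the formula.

Set v1 = False and propagate.
Try v2 = True.
  then v4 is forced to True.
  then v7 is forced to False.
  then v8 is forced to True.
  then v9 is forced to True.
The remaining clauses are satisfied by v3 = False, v5 = True, v6 = True.
Every clause has at least one true literal under this assignment.

v1 = False, v2 = True, v3 = False, v4 = True, v5 = True, v6 = True, v7 = False, v8 = True, v9 = True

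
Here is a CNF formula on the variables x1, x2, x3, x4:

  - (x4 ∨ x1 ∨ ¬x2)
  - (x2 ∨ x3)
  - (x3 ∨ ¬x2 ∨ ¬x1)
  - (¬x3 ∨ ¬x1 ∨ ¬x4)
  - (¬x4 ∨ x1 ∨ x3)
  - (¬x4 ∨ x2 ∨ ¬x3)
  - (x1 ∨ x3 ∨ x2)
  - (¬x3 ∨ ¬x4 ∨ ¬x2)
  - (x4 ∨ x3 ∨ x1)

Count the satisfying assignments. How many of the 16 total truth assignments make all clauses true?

Satisfying assignments:
  x1=F x2=F x3=T x4=F
  x1=T x2=F x3=T x4=F
  x1=T x2=T x3=T x4=F
That's 3 in total.

3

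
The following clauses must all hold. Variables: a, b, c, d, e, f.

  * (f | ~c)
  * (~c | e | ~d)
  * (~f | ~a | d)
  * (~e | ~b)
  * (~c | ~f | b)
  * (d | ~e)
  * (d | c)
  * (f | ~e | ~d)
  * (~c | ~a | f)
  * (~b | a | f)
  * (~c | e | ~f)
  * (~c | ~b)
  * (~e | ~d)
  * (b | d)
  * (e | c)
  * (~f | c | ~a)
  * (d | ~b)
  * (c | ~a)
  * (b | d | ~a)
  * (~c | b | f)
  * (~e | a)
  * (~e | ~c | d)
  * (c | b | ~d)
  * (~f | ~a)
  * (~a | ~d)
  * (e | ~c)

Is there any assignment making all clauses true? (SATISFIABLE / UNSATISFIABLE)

UNSATISFIABLE

c = True:
  propagation gives f=True, b=True; an empty clause results — contradiction.
c = False:
  propagation gives d=True, e=False; an empty clause results — contradiction.
Every branch closes, so no satisfying assignment exists.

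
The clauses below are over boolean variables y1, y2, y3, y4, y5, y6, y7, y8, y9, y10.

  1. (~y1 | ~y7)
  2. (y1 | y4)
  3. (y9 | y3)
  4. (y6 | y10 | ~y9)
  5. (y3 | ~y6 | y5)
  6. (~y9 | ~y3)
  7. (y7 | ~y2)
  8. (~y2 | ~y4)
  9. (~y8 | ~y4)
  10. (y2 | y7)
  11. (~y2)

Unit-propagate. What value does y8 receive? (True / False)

False

(~y2) stands alone — y2 = False.
In (y7 | y2), y2 is now false; y7 must hold, so y7 = True.
(~y1 | ~y7) with y7 = True leaves only ~y1, so y1 = False.
From (y4 | y1) and y1 = False: y4 = True.
(~y4 | ~y8): since y4 = True, the clause reduces to (~y8). y8 = False.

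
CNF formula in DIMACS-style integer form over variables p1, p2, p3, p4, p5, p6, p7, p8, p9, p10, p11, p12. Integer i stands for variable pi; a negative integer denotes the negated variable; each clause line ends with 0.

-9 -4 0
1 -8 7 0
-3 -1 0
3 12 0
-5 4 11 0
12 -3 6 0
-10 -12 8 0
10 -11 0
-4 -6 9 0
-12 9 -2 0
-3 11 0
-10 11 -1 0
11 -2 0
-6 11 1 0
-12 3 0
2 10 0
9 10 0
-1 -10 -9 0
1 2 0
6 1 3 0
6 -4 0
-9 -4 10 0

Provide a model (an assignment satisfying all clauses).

p7 occurs only positively in the remaining clauses — set p7 = True.
Try p1 = False.
  then p2 is forced to True.
  then p11 is forced to True.
  then p10 is forced to True.
Branch on p3: take p3 = True.
Branch on p4: take p4 = False.
For the remaining variables, p5 = True, p6 = True, p8 = True, p9 = False, p12 = False works.

p1=F  p2=T  p3=T  p4=F  p5=T  p6=T  p7=T  p8=T  p9=F  p10=T  p11=T  p12=F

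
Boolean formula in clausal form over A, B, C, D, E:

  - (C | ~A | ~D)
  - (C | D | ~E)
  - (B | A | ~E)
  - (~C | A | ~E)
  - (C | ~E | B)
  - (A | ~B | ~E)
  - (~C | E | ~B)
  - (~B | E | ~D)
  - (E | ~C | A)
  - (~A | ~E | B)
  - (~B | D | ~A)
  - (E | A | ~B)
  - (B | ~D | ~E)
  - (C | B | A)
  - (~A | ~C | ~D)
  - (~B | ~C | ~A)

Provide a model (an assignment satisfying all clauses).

Try A = True.
Try B = False.
  then E is forced to False.
The remaining clauses are satisfied by C = True, D = False.
Every clause has at least one true literal under this assignment.

A = 1, B = 0, C = 1, D = 0, E = 0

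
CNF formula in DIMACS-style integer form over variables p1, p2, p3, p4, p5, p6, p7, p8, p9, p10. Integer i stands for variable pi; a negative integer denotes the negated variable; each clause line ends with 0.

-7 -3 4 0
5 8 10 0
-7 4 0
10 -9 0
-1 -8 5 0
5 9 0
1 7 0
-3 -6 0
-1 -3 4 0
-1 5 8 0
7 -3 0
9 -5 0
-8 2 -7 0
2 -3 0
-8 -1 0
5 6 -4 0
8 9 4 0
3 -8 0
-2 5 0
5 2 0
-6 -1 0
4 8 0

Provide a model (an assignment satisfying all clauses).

p1 = False, p2 = True, p3 = True, p4 = True, p5 = True, p6 = False, p7 = True, p8 = False, p9 = True, p10 = True

Pure literal: p10 appears only positively; assign p10 = True.
Branch on p1: take p1 = False.
  then p7 is forced to True.
  then p4 is forced to True.
The remaining clauses are satisfied by p2 = True, p3 = True, p5 = True, p6 = False, p8 = False, p9 = True.
Every clause has at least one true literal under this assignment.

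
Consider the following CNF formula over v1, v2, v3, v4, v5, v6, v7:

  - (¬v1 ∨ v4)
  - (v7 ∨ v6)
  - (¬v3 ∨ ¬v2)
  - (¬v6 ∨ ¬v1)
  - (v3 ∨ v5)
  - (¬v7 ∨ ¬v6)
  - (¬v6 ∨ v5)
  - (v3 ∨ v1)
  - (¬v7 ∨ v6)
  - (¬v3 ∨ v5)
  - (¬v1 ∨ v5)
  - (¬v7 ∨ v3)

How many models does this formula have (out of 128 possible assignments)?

The models are:
  v1=F v2=F v3=T v4=F v5=T v6=T v7=F
  v1=F v2=F v3=T v4=T v5=T v6=T v7=F
That's 2 in total.

2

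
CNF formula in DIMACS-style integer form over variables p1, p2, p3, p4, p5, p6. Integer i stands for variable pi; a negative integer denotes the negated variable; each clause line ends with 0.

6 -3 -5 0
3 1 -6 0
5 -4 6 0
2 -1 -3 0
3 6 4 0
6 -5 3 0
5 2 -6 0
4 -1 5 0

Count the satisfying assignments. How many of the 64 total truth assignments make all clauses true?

Split on p6, then p3.
  p6=1, p3=1: 9 of the 16 assignments to (p1,p2,p4,p5) work.
  p6=1, p3=0: 5 of the 16 assignments to (p1,p2,p4,p5) work.
  p6=0, p3=1: remaining (p1,p2,p4,p5) ∈ {(0,0,0,0); (0,1,0,0)} — 2.
  p6=0, p3=0: a clause becomes empty — 0.
Total: 9 + 5 + 2 + 0 = 16.

16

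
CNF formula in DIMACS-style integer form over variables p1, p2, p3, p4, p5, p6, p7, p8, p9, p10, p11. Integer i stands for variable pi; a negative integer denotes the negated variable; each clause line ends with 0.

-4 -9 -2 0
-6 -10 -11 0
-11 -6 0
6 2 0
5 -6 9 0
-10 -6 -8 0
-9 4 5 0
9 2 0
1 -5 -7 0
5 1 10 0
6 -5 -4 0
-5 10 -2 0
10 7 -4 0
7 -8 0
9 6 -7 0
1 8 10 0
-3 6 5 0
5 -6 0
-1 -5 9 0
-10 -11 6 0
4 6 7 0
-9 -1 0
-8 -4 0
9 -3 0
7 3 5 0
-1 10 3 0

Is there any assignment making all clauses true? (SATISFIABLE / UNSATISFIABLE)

SATISFIABLE

p11 occurs only negated in the remaining clauses — set p11 = False.
Try p1 = False.
Try p2 = False.
  then p6 is forced to True.
  then p9 is forced to True.
  then p5 is forced to True.
  then p7 is forced to False.
  then p8 is forced to False.
  then p10 is forced to True.
p3, p4 are now unconstrained; take p3 = True, p4 = False.
Every clause has at least one true literal under this assignment.
So p1=False, p2=False, p3=True, p4=False, p5=True, p6=True, p7=False, p8=False, p9=True, p10=True, p11=False is a satisfying assignment.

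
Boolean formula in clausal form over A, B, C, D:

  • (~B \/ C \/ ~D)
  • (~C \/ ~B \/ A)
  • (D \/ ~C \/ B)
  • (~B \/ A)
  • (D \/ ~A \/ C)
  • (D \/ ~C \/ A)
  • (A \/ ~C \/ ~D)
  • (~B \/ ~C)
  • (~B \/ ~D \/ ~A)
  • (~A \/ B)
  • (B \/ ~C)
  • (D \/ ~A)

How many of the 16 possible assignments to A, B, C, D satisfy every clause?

Satisfying assignments:
  A=0 B=0 C=0 D=0
  A=0 B=0 C=0 D=1
That's 2 in total.

2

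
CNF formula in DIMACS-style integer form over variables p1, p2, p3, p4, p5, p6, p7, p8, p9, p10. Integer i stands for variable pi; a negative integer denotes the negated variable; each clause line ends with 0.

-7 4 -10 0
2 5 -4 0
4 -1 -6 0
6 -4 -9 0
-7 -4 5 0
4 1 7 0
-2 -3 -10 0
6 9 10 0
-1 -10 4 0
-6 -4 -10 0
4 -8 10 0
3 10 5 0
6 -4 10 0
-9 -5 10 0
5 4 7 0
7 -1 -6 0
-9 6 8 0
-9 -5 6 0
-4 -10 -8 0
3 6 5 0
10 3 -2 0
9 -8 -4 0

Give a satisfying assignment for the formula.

Set p1 = False and propagate.
For the remaining variables, p2 = False, p3 = False, p4 = True, p5 = True, p6 = True, p7 = False, p8 = False, p9 = False, p10 = False works.
Check each clause:
  1. (!p7 || !p10 || p4) — !p7 is true.
  2. (!p4 || p5 || p2) — p5 is true.
  3. (p4 || !p1 || !p6) — p4 is true.
  4. (!p9 || p6 || !p4) — p6 is true.
  5. (p5 || !p7 || !p4) — !p7 is true.
  6. (p7 || p4 || p1) — p4 is true.
  7. (!p2 || !p10 || !p3) — !p3 is true.
  8. (p9 || p10 || p6) — p6 is true.
  9. (!p10 || !p1 || p4) — p4 is true.
  10. (!p4 || !p10 || !p6) — !p10 is true.
  11. (p4 || p10 || !p8) — !p8 is true.
  12. (p10 || p5 || p3) — p5 is true.
  13. (p10 || p6 || !p4) — p6 is true.
  14. (p10 || !p5 || !p9) — !p9 is true.
  15. (p5 || p7 || p4) — p4 is true.
  16. (p7 || !p6 || !p1) — !p1 is true.
  17. (p8 || !p9 || p6) — p6 is true.
  18. (!p5 || p6 || !p9) — p6 is true.
  19. (!p4 || !p10 || !p8) — !p8 is true.
  20. (p5 || p3 || p6) — p5 is true.
  21. (!p2 || p10 || p3) — !p2 is true.
  22. (p9 || !p4 || !p8) — !p8 is true.

p1=0, p2=0, p3=0, p4=1, p5=1, p6=1, p7=0, p8=0, p9=0, p10=0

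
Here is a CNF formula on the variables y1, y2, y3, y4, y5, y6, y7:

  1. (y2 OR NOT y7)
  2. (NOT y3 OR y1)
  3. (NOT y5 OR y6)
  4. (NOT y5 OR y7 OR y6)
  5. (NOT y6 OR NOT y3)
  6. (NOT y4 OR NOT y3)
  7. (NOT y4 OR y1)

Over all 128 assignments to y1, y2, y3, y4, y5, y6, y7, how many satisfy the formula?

30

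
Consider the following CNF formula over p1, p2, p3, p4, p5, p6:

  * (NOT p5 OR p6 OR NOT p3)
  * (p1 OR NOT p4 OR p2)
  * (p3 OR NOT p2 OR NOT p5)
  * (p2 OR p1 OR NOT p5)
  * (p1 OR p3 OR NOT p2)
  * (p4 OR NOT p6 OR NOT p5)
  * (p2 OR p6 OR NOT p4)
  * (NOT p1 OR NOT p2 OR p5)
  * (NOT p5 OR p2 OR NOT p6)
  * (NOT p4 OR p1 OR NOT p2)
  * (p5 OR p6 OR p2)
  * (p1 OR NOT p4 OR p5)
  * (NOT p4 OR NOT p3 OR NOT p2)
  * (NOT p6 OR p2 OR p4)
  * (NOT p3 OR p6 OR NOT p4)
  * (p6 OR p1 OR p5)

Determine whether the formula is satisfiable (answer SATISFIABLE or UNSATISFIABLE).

Branch on p1: take p1 = False.
Set p2 = True and propagate.
  then p3 is forced to True.
  then p4 is forced to False.
Set p5 = False and propagate.
  then p6 is forced to True.
So p1 = 0  p2 = 1  p3 = 1  p4 = 0  p5 = 0  p6 = 1 is a satisfying assignment.

SATISFIABLE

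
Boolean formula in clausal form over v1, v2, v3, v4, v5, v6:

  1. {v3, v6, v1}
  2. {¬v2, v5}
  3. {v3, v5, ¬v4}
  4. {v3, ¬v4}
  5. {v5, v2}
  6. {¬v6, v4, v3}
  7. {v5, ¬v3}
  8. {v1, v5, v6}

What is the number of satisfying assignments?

18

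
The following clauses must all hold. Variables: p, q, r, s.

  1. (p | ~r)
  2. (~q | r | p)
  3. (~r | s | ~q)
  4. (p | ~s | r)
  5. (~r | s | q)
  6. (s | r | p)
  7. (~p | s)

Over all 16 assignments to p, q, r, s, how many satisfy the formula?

4

The models are:
  p=T q=F r=F s=T
  p=T q=F r=T s=T
  p=T q=T r=F s=T
  p=T q=T r=T s=T
Count: 4.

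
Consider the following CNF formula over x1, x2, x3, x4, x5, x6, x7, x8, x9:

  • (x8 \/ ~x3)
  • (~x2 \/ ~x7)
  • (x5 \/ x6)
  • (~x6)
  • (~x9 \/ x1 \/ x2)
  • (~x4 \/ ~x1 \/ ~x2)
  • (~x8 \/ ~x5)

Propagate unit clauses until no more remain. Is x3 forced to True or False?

False

Unit clause (~x6) sets x6 = False.
(x6 \/ x5) with x6 = False leaves only x5, so x5 = True.
In (~x5 \/ ~x8), ~x5 is now false; ~x8 must hold, so x8 = False.
In (x8 \/ ~x3), x8 is now false; ~x3 must hold, so x3 = False.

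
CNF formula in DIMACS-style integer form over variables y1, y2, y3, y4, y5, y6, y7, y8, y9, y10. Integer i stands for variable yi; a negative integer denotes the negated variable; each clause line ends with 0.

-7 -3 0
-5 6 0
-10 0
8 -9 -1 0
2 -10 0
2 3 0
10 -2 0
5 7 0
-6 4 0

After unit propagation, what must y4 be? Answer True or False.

True

(~y10) is a unit clause: y10 = False.
(~y2 \/ y10): since y10 = False, the clause reduces to (~y2). y2 = False.
In (y3 \/ y2), y2 is now false; y3 must hold, so y3 = True.
In (~y3 \/ ~y7), ~y3 is now false; ~y7 must hold, so y7 = False.
In (y5 \/ y7), y7 is now false; y5 must hold, so y5 = True.
(~y5 \/ y6) with y5 = True leaves only y6, so y6 = True.
(y4 \/ ~y6): since y6 = True, the clause reduces to (y4). y4 = True.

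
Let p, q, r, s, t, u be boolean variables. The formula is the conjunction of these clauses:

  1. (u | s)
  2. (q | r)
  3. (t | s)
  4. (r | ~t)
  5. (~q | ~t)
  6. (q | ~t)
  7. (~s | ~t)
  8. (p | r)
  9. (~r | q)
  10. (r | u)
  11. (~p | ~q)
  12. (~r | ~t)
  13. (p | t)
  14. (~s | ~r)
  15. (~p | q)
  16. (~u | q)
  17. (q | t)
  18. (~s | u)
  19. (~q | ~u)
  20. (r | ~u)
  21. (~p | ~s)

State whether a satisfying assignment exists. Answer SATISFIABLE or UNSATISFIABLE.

UNSATISFIABLE

q = True:
  propagation gives t=False, s=True, p=False; an empty clause results — contradiction.
q = False:
  propagation gives r=True; an empty clause results — contradiction.
Every branch closes, so no satisfying assignment exists.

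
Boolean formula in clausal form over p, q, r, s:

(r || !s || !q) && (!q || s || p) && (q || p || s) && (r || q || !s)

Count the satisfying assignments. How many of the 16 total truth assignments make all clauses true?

Satisfying assignments:
  p=0 q=0 r=1 s=1
  p=0 q=1 r=1 s=1
  p=1 q=0 r=0 s=0
  p=1 q=0 r=1 s=0
  p=1 q=0 r=1 s=1
  p=1 q=1 r=0 s=0
  p=1 q=1 r=1 s=0
  p=1 q=1 r=1 s=1
That's 8 in total.

8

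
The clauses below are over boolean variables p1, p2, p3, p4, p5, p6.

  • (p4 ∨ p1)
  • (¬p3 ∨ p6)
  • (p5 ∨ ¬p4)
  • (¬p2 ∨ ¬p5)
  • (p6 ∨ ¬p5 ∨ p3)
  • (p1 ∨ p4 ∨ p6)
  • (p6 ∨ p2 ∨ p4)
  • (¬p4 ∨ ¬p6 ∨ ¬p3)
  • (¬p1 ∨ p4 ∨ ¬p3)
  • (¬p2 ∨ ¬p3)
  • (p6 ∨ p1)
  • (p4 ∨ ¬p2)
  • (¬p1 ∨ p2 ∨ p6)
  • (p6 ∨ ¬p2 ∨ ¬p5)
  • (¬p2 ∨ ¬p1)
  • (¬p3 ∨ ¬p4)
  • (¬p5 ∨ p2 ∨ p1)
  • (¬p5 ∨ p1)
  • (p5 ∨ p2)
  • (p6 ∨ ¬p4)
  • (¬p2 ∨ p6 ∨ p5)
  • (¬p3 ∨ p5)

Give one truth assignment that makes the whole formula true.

p1=T, p2=F, p3=F, p4=F, p5=T, p6=T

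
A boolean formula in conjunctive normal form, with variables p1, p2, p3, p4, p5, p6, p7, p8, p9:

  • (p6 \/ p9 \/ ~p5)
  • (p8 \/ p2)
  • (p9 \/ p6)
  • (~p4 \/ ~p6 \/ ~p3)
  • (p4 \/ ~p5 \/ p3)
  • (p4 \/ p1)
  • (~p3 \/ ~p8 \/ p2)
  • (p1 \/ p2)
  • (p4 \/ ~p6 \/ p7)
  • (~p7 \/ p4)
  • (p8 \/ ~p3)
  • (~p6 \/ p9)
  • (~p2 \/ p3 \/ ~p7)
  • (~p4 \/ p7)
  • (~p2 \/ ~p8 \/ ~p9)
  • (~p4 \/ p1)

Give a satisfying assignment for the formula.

p1=True, p2=False, p3=False, p4=True, p5=False, p6=False, p7=True, p8=True, p9=True

Check each clause:
  1. (p6 \/ p9 \/ ~p5) — p9 is true.
  2. (p2 \/ p8) — p8 is true.
  3. (p9 \/ p6) — p9 is true.
  4. (~p4 \/ ~p6 \/ ~p3) — ~p6 is true.
  5. (p3 \/ p4 \/ ~p5) — ~p5 is true.
  6. (p1 \/ p4) — p1 is true.
  7. (~p8 \/ p2 \/ ~p3) — ~p3 is true.
  8. (p2 \/ p1) — p1 is true.
  9. (p4 \/ p7 \/ ~p6) — ~p6 is true.
  10. (p4 \/ ~p7) — p4 is true.
  11. (p8 \/ ~p3) — p8 is true.
  12. (p9 \/ ~p6) — p9 is true.
  13. (~p2 \/ ~p7 \/ p3) — ~p2 is true.
  14. (~p4 \/ p7) — p7 is true.
  15. (~p8 \/ ~p2 \/ ~p9) — ~p2 is true.
  16. (~p4 \/ p1) — p1 is true.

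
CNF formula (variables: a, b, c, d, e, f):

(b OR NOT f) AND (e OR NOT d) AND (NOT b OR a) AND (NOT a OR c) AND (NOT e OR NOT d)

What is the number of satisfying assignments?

10

Case analysis on a and b:
  a=T, b=T: remaining (c,d,e,f) ∈ {(T,F,F,F); (T,F,F,T); (T,F,T,F); (T,F,T,T)} — 4.
  a=T, b=F: remaining (c,d,e,f) ∈ {(T,F,F,F); (T,F,T,F)} — 2.
  a=F, b=T: a clause becomes empty — 0.
  a=F, b=F: remaining (c,d,e,f) ∈ {(F,F,F,F); (F,F,T,F); (T,F,F,F); (T,F,T,F)} — 4.
Total: 4 + 2 + 0 + 4 = 10.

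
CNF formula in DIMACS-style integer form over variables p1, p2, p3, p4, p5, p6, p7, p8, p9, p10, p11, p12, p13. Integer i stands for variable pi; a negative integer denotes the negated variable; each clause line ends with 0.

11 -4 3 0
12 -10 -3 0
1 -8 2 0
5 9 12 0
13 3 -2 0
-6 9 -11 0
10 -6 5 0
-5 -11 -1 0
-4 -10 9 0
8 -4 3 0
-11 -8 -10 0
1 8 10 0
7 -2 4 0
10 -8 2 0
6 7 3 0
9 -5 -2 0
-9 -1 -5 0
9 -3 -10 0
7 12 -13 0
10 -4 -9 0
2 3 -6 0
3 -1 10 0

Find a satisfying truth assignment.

p7 occurs only positively in the remaining clauses — set p7 = True.
Pure literal: p12 appears only positively; assign p12 = True.
Try p1 = False.
Set p2 = False and propagate.
  then p8 is forced to False.
  then p10 is forced to True.
For the remaining variables, p3 = True, p4 = False, p5 = False, p6 = True, p9 = True, p11 = False, p13 = True works.
Every clause has at least one true literal under this assignment.

p1 = False  p2 = False  p3 = True  p4 = False  p5 = False  p6 = True  p7 = True  p8 = False  p9 = True  p10 = True  p11 = False  p12 = True  p13 = True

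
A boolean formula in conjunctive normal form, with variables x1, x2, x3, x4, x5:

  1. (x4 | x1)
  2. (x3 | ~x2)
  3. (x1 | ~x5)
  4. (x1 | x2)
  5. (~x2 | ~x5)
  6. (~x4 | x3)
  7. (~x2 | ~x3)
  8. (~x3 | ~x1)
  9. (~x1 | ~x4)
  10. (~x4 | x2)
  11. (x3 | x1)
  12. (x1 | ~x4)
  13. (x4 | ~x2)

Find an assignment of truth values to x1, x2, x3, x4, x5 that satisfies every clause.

x1=1, x2=0, x3=0, x4=0, x5=0

Check each clause:
  1. (x1 | x4) — x1 is true.
  2. (x3 | ~x2) — ~x2 is true.
  3. (x1 | ~x5) — x1 is true.
  4. (x1 | x2) — x1 is true.
  5. (~x5 | ~x2) — ~x5 is true.
  6. (~x4 | x3) — ~x4 is true.
  7. (~x2 | ~x3) — ~x3 is true.
  8. (~x1 | ~x3) — ~x3 is true.
  9. (~x1 | ~x4) — ~x4 is true.
  10. (~x4 | x2) — ~x4 is true.
  11. (x1 | x3) — x1 is true.
  12. (~x4 | x1) — x1 is true.
  13. (x4 | ~x2) — ~x2 is true.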